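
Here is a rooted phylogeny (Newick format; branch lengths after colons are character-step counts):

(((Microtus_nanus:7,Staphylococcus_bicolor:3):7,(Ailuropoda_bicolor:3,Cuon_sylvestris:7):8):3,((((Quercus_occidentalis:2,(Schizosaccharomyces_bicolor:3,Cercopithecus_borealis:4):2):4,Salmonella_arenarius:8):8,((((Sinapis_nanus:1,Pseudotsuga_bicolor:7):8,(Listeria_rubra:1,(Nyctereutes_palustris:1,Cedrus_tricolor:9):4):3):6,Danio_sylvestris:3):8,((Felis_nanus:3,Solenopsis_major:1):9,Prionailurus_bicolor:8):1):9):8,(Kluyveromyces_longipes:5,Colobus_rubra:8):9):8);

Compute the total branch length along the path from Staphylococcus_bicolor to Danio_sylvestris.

The path runs Staphylococcus_bicolor → … → MRCA → … → Danio_sylvestris; the MRCA is the root of the tree.
Branch lengths along that path: 3 + 7 + 3 + 8 + 8 + 9 + 8 + 3 = 49.

49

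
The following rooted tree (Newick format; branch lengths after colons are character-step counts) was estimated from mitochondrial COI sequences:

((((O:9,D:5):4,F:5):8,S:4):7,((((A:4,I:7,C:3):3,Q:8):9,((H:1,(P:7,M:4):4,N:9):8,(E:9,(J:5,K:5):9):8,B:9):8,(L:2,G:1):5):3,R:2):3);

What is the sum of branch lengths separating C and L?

The path runs C → … → MRCA → … → L; the MRCA is the node subtending (((A,I,C),Q),((H,(P,M),N),(E,(J,K)),B),(L,G)).
Branch lengths along that path: 3 + 3 + 9 + 5 + 2 = 22.

22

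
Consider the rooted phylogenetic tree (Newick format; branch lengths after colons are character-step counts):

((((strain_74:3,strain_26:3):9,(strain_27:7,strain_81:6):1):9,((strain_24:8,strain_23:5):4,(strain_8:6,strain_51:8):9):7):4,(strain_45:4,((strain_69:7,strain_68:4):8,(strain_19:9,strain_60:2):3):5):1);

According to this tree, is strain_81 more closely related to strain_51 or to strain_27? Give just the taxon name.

strain_27

The MRCA of strain_81 and strain_27 subtends (strain_27,strain_81) (2 taxa).
The MRCA of strain_81 and strain_51 subtends (((strain_74,strain_26),(strain_27,strain_81)),((strain_24,strain_23),(strain_8,strain_51))) (8 taxa).
The first is nested inside the second, so strain_81 shares a more recent common ancestor with strain_27.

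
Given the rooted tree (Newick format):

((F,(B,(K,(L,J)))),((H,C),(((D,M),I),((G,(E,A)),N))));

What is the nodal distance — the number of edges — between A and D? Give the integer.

The MRCA of A and D is the node subtending (((D,M),I),((G,(E,A)),N)).
From A up to that node: 4 branches. From D up to the same node: 3 branches. Total: 4 + 3 = 7.

7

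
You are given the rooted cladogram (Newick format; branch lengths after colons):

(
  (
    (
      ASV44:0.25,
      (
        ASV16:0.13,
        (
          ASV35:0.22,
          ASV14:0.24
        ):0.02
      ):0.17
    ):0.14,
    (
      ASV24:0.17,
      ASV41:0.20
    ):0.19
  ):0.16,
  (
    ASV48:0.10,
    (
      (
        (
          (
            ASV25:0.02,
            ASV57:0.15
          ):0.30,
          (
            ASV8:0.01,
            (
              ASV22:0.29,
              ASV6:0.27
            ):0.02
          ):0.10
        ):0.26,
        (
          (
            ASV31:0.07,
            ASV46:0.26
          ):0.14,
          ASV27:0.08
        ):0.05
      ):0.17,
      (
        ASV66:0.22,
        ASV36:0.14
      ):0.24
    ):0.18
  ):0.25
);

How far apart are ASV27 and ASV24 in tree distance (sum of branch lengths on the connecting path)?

The path runs ASV27 → … → MRCA → … → ASV24; the MRCA is the root of the tree.
Branch lengths along that path: 0.08 + 0.05 + 0.17 + 0.18 + 0.25 + 0.16 + 0.19 + 0.17 = 1.25.

1.25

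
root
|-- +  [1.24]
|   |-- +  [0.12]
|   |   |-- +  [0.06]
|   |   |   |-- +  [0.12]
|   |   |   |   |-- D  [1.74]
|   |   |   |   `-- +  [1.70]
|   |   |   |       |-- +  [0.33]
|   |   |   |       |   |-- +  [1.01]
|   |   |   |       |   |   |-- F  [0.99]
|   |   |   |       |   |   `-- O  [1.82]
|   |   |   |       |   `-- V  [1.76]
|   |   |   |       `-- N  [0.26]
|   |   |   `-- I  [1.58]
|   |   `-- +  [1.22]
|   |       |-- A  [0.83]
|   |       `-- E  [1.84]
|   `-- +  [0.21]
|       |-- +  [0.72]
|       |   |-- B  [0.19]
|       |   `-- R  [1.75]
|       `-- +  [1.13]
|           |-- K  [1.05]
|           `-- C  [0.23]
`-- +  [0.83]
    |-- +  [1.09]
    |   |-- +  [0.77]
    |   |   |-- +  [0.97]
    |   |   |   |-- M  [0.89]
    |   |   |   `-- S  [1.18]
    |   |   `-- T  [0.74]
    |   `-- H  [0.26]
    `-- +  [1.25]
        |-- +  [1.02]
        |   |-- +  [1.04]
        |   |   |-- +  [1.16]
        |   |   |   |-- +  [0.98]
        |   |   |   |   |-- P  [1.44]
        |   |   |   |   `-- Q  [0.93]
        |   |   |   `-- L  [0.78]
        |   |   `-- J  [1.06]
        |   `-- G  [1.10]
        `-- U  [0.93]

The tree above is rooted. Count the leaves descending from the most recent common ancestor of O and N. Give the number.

The MRCA of O and N is the node subtending (((F,O),V),N).
That clade contains 4 terminal taxa: F, N, O, V.

4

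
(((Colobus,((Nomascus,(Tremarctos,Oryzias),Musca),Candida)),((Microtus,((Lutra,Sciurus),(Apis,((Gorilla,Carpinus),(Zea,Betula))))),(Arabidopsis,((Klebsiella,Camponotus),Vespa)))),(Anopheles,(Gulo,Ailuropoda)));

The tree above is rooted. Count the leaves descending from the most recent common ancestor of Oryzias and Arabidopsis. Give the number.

The MRCA of Oryzias and Arabidopsis is the node subtending ((Colobus,((Nomascus,(Tremarctos,Oryzias),Musca),Candida)),((Microtus,((Lutra,Sciurus),(Apis,((Gorilla,Carpinus),(Zea,Betula))))),(Arabidopsis,((Klebsiella,Camponotus),Vespa)))).
That clade contains 18 terminal taxa: Apis, Arabidopsis, Betula, Camponotus, Candida, Carpinus, Colobus, Gorilla, Klebsiella, Lutra, Microtus, Musca, Nomascus, Oryzias, Sciurus, Tremarctos, Vespa, Zea.

18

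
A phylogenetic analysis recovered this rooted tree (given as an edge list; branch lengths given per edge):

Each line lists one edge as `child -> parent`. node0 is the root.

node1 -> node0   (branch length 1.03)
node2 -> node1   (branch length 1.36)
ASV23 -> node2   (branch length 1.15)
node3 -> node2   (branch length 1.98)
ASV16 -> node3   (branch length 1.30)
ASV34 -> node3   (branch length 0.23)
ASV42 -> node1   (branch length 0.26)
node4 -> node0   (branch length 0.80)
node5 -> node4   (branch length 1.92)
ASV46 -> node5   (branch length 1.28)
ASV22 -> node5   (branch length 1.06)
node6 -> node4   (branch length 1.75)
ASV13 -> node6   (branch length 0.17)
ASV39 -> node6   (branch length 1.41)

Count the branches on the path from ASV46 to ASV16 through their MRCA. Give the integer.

The MRCA of ASV46 and ASV16 is the root of the tree.
From ASV46 up to that node: 3 branches. From ASV16 up to the same node: 4 branches. Total: 3 + 4 = 7.

7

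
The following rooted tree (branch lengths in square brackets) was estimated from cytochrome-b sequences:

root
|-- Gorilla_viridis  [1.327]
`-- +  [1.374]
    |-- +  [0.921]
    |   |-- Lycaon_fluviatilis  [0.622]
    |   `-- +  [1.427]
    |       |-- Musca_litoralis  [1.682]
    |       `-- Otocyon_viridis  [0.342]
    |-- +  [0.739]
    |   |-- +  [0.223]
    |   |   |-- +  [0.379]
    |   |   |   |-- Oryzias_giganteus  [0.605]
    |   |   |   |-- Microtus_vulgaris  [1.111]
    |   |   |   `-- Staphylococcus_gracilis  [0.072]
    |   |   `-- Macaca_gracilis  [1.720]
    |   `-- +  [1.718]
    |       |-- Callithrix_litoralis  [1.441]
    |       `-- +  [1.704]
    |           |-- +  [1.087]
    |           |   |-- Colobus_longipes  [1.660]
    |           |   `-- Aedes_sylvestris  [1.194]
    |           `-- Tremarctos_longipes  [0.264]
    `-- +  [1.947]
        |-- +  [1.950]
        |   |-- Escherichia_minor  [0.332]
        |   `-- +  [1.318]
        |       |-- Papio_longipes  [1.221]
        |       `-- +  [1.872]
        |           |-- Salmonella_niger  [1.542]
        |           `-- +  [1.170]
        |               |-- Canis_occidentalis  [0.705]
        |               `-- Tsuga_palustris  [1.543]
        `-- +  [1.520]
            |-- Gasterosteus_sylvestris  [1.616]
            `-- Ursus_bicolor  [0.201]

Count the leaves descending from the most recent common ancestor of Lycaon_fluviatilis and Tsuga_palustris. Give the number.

The MRCA of Lycaon_fluviatilis and Tsuga_palustris is the node subtending ((Lycaon_fluviatilis,(Musca_litoralis,Otocyon_viridis)),(((Oryzias_giganteus,Microtus_vulgaris,Staphylococcus_gracilis),Macaca_gracilis),(Callithrix_litoralis,((Colobus_longipes,Aedes_sylvestris),Tremarctos_longipes))),((Escherichia_minor,(Papio_longipes,(Salmonella_niger,(Canis_occidentalis,Tsuga_palustris)))),(Gasterosteus_sylvestris,Ursus_bicolor))).
That clade contains 18 terminal taxa: Aedes_sylvestris, Callithrix_litoralis, Canis_occidentalis, Colobus_longipes, Escherichia_minor, Gasterosteus_sylvestris, Lycaon_fluviatilis, Macaca_gracilis, Microtus_vulgaris, Musca_litoralis, Oryzias_giganteus, Otocyon_viridis, Papio_longipes, Salmonella_niger, Staphylococcus_gracilis, Tremarctos_longipes, Tsuga_palustris, Ursus_bicolor.

18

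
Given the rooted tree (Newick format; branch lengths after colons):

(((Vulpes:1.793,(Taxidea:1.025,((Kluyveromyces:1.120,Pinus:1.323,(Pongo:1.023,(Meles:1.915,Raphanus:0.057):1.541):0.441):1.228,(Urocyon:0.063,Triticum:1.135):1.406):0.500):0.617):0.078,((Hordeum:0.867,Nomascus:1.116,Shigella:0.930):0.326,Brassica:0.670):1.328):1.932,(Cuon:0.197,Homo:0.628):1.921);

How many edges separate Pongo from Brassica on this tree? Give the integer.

The MRCA of Pongo and Brassica is the node subtending ((Vulpes,(Taxidea,((Kluyveromyces,Pinus,(Pongo,(Meles,Raphanus))),(Urocyon,Triticum)))),((Hordeum,Nomascus,Shigella),Brassica)).
From Pongo up to that node: 6 branches. From Brassica up to the same node: 2 branches. Total: 6 + 2 = 8.

8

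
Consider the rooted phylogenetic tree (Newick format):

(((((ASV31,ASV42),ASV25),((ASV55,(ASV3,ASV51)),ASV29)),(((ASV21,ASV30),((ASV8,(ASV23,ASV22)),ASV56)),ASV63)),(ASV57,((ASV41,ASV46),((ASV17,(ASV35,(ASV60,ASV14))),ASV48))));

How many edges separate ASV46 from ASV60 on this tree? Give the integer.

The MRCA of ASV46 and ASV60 is the node subtending ((ASV41,ASV46),((ASV17,(ASV35,(ASV60,ASV14))),ASV48)).
From ASV46 up to that node: 2 branches. From ASV60 up to the same node: 5 branches. Total: 2 + 5 = 7.

7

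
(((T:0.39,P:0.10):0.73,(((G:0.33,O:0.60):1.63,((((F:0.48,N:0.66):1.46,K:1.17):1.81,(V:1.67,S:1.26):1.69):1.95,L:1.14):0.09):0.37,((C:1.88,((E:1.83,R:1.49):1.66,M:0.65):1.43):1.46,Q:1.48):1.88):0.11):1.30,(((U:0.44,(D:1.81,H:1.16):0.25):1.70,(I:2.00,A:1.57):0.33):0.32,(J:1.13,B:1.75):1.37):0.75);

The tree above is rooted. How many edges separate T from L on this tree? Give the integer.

The MRCA of T and L is the node subtending ((T,P),(((G,O),((((F,N),K),(V,S)),L)),((C,((E,R),M)),Q))).
From T up to that node: 2 branches. From L up to the same node: 4 branches. Total: 2 + 4 = 6.

6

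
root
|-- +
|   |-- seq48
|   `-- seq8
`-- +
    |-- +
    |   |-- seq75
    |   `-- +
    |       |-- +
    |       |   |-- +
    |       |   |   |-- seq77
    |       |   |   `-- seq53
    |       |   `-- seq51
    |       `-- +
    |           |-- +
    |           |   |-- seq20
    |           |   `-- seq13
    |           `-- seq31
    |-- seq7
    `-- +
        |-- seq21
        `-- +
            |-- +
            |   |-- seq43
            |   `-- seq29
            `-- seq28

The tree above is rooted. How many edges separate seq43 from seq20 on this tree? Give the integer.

The MRCA of seq43 and seq20 is the node subtending ((seq75,(((seq77,seq53),seq51),((seq20,seq13),seq31))),seq7,(seq21,((seq43,seq29),seq28))).
From seq43 up to that node: 4 branches. From seq20 up to the same node: 5 branches. Total: 4 + 5 = 9.

9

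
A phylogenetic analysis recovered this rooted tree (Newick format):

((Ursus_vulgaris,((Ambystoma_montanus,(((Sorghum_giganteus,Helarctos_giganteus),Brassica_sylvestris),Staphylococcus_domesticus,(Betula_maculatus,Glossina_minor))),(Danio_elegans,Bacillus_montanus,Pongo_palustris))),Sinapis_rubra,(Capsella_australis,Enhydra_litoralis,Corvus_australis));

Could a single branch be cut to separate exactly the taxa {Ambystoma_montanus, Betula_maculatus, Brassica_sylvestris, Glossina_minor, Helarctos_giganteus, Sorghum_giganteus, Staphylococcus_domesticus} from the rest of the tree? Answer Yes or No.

The most recent common ancestor of these taxa subtends (Ambystoma_montanus,(((Sorghum_giganteus,Helarctos_giganteus),Brassica_sylvestris),Staphylococcus_domesticus,(Betula_maculatus,Glossina_minor))).
That clade has exactly 7 tips — every listed taxon and nothing else — so the group is monophyletic.

Yes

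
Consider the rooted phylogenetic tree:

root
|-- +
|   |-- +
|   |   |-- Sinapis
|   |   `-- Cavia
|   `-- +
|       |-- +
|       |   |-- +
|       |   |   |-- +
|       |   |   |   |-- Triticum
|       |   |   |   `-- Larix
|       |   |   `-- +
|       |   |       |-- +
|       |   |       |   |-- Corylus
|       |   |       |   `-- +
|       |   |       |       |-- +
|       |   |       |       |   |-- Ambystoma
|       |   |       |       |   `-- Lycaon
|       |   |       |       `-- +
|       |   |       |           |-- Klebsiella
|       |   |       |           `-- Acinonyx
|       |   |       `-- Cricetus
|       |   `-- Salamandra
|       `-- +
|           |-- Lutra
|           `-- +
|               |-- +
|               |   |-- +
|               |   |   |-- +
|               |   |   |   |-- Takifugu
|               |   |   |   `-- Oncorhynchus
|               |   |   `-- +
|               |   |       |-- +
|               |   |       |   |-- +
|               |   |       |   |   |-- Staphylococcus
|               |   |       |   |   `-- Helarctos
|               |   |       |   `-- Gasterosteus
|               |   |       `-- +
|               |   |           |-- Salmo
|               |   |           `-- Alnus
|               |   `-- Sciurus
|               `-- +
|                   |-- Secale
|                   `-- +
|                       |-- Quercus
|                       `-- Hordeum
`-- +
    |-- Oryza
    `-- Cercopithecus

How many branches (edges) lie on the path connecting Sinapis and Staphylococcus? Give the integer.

11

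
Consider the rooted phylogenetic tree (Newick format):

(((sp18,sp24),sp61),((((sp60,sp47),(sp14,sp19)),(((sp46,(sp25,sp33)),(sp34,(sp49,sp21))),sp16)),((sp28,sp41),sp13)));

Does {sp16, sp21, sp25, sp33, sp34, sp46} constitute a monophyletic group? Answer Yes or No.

No

The MRCA of the listed taxa subtends (((sp46,(sp25,sp33)),(sp34,(sp49,sp21))),sp16).
That clade also contains sp49, which is not in the proposed group, so the group is not monophyletic.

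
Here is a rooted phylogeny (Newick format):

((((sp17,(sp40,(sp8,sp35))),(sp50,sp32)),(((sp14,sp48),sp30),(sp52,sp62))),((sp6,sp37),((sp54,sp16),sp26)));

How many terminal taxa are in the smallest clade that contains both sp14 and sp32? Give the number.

The MRCA of sp14 and sp32 is the node subtending (((sp17,(sp40,(sp8,sp35))),(sp50,sp32)),(((sp14,sp48),sp30),(sp52,sp62))).
That clade contains 11 terminal taxa: sp14, sp17, sp30, sp32, sp35, sp40, sp48, sp50, sp52, sp62, sp8.

11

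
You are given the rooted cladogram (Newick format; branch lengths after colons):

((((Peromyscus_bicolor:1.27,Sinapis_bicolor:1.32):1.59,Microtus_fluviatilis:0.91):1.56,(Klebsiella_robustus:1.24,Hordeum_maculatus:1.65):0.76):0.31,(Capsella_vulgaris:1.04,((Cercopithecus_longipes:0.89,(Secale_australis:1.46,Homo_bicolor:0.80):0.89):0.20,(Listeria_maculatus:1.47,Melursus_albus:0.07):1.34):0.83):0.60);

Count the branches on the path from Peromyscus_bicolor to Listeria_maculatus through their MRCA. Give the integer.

8

The MRCA of Peromyscus_bicolor and Listeria_maculatus is the root of the tree.
From Peromyscus_bicolor up to that node: 4 branches. From Listeria_maculatus up to the same node: 4 branches. Total: 4 + 4 = 8.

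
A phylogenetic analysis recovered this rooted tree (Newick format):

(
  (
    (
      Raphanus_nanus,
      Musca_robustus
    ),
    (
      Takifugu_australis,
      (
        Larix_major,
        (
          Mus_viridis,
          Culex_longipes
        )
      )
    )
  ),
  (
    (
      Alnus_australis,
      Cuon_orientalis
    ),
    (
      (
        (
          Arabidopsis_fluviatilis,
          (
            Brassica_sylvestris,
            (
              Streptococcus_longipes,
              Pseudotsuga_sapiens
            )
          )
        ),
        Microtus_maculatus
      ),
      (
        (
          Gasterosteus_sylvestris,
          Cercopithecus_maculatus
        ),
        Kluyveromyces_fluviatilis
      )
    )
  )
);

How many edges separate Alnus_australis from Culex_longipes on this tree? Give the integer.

8

The MRCA of Alnus_australis and Culex_longipes is the root of the tree.
From Alnus_australis up to that node: 3 branches. From Culex_longipes up to the same node: 5 branches. Total: 3 + 5 = 8.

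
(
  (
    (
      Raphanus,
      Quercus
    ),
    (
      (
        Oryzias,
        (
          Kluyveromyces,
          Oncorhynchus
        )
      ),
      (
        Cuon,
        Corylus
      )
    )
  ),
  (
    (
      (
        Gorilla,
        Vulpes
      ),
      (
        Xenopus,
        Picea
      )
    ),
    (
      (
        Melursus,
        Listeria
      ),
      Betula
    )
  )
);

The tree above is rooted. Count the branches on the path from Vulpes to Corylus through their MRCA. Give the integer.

The MRCA of Vulpes and Corylus is the root of the tree.
From Vulpes up to that node: 4 branches. From Corylus up to the same node: 4 branches. Total: 4 + 4 = 8.

8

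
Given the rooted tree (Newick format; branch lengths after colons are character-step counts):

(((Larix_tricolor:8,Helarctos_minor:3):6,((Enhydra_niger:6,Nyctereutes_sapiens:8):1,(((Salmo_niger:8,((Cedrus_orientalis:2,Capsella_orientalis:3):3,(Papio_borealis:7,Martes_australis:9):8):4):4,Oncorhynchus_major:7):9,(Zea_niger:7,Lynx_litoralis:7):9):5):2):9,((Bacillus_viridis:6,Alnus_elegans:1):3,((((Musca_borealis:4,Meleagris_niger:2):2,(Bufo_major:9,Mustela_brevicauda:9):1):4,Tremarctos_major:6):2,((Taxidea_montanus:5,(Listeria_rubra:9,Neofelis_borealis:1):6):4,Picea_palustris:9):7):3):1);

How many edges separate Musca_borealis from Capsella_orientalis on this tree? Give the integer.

14

The MRCA of Musca_borealis and Capsella_orientalis is the root of the tree.
From Musca_borealis up to that node: 6 branches. From Capsella_orientalis up to the same node: 8 branches. Total: 6 + 8 = 14.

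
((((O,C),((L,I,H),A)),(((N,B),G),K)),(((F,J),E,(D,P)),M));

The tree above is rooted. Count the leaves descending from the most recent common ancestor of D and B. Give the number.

16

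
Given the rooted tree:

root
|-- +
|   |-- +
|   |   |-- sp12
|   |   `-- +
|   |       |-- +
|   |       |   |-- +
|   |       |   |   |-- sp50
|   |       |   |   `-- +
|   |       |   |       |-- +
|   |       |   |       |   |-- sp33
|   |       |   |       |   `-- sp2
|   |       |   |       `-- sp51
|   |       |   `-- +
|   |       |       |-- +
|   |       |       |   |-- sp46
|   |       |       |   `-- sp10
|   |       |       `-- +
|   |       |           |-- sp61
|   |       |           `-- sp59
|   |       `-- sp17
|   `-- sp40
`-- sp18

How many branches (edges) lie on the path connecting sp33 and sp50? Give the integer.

4

The MRCA of sp33 and sp50 is the node subtending (sp50,((sp33,sp2),sp51)).
From sp33 up to that node: 3 branches. From sp50 up to the same node: 1 branch. Total: 3 + 1 = 4.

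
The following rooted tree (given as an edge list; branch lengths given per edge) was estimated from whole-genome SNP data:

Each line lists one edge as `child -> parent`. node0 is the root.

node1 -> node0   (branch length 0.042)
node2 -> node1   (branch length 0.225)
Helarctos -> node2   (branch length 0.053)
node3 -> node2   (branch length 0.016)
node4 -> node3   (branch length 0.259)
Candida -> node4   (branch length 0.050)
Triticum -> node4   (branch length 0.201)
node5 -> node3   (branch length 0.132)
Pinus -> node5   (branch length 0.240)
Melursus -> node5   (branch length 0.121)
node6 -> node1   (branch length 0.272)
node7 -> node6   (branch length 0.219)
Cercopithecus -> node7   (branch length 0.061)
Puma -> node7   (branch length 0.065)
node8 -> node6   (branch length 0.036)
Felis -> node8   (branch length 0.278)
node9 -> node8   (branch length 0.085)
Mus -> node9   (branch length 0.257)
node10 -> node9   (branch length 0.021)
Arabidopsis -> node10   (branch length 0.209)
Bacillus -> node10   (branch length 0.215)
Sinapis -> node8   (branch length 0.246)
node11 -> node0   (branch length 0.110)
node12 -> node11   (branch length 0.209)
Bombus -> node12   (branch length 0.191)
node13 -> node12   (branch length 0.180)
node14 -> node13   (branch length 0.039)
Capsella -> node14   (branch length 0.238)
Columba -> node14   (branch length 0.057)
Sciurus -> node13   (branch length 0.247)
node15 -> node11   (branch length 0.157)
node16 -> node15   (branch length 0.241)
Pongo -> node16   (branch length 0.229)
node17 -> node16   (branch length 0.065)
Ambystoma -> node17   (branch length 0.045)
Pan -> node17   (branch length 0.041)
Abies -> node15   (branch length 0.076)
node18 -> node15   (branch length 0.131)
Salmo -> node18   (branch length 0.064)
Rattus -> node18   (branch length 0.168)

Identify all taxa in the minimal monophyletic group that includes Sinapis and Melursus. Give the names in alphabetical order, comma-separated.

Arabidopsis, Bacillus, Candida, Cercopithecus, Felis, Helarctos, Melursus, Mus, Pinus, Puma, Sinapis, Triticum

Tracing Sinapis: it sits inside (Felis,(Mus,(Arabidopsis,Bacillus)),Sinapis).
Tracing Melursus: it sits inside (Pinus,Melursus).
The smallest clade enclosing both is ((Helarctos,((Candida,Triticum),(Pinus,Melursus))),((Cercopithecus,Puma),(Felis,(Mus,(Arabidopsis,Bacillus)),Sinapis))); the answer is its 12 terminal taxa in alphabetical order.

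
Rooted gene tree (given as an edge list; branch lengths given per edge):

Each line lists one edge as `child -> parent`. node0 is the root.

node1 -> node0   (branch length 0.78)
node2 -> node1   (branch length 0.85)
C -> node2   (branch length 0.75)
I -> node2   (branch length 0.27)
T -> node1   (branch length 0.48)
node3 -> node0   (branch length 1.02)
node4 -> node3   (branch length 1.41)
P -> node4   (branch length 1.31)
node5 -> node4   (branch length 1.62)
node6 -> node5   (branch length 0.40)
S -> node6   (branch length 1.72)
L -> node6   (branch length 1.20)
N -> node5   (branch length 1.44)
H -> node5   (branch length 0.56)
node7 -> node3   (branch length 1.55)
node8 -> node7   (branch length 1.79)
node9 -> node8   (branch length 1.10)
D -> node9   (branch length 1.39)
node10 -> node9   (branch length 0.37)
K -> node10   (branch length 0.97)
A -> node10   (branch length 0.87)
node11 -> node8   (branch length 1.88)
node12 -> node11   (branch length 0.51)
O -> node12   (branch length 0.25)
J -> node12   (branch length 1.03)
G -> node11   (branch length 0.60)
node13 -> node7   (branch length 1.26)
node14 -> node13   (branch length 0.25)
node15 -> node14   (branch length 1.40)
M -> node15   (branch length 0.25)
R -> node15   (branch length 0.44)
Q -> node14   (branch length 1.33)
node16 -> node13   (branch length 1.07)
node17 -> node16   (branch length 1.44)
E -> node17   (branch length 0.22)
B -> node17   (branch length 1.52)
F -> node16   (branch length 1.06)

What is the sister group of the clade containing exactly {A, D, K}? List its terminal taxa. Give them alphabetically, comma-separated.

G, J, O

The clade containing exactly {A, D, K} attaches to the tree at the node subtending ((D,(K,A)),((O,J),G)).
The other lineage descending from that same node — the sister group — is ((O,J),G); its 3 tips in alphabetical order are the answer.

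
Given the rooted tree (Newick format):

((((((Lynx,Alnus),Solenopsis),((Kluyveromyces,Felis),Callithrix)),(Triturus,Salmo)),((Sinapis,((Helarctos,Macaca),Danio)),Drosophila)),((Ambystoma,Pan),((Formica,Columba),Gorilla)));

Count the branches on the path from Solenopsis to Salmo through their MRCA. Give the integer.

5

The MRCA of Solenopsis and Salmo is the node subtending ((((Lynx,Alnus),Solenopsis),((Kluyveromyces,Felis),Callithrix)),(Triturus,Salmo)).
From Solenopsis up to that node: 3 branches. From Salmo up to the same node: 2 branches. Total: 3 + 2 = 5.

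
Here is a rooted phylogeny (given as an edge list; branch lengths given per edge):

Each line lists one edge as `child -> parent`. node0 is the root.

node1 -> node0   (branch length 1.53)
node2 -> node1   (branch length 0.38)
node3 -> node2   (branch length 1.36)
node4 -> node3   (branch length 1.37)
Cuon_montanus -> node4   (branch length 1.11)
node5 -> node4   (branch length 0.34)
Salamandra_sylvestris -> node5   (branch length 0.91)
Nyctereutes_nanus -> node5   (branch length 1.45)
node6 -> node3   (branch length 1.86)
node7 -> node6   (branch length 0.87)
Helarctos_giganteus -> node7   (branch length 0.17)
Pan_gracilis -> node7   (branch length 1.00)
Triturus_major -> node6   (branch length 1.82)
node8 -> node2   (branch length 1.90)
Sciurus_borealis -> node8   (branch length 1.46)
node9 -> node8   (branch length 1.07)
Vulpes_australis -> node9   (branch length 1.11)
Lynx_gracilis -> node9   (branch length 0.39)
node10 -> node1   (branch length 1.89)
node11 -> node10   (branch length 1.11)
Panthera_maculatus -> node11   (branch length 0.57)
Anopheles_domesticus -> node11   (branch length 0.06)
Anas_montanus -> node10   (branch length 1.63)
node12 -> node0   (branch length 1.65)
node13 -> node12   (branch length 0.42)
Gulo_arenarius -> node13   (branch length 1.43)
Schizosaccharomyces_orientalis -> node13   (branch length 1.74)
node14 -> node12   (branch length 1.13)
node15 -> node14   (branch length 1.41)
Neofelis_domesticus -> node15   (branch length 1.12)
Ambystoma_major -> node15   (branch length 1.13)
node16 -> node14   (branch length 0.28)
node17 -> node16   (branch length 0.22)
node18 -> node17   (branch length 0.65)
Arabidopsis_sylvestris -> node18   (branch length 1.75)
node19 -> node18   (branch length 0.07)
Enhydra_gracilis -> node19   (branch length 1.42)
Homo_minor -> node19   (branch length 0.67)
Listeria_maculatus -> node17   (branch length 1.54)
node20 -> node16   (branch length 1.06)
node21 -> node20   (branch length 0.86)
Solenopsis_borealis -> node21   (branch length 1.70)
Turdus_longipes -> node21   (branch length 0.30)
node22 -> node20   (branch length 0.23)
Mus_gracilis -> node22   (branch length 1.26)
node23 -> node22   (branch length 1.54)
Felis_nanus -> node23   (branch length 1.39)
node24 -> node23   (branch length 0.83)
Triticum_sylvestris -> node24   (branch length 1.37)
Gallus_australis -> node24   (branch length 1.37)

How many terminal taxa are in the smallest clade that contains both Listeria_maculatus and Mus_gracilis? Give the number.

The MRCA of Listeria_maculatus and Mus_gracilis is the node subtending (((Arabidopsis_sylvestris,(Enhydra_gracilis,Homo_minor)),Listeria_maculatus),((Solenopsis_borealis,Turdus_longipes),(Mus_gracilis,(Felis_nanus,(Triticum_sylvestris,Gallus_australis))))).
That clade contains 10 terminal taxa: Arabidopsis_sylvestris, Enhydra_gracilis, Felis_nanus, Gallus_australis, Homo_minor, Listeria_maculatus, Mus_gracilis, Solenopsis_borealis, Triticum_sylvestris, Turdus_longipes.

10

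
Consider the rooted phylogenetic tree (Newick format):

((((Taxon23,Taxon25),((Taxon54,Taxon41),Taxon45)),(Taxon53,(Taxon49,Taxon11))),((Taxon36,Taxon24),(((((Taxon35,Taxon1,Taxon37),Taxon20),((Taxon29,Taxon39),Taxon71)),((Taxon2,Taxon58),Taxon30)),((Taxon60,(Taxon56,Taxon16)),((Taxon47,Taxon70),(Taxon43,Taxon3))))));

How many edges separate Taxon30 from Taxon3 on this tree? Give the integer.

7

The MRCA of Taxon30 and Taxon3 is the node subtending (((((Taxon35,Taxon1,Taxon37),Taxon20),((Taxon29,Taxon39),Taxon71)),((Taxon2,Taxon58),Taxon30)),((Taxon60,(Taxon56,Taxon16)),((Taxon47,Taxon70),(Taxon43,Taxon3)))).
From Taxon30 up to that node: 3 branches. From Taxon3 up to the same node: 4 branches. Total: 3 + 4 = 7.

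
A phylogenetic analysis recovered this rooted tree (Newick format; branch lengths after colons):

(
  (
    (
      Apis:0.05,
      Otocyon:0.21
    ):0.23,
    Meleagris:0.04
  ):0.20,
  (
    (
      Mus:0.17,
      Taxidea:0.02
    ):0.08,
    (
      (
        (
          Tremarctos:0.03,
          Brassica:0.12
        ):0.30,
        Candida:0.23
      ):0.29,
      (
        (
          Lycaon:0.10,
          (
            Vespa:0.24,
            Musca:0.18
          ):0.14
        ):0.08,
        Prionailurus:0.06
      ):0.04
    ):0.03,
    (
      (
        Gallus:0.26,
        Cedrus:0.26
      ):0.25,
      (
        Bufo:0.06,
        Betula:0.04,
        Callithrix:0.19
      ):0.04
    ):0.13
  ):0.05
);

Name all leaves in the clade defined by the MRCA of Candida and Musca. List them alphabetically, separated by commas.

Brassica, Candida, Lycaon, Musca, Prionailurus, Tremarctos, Vespa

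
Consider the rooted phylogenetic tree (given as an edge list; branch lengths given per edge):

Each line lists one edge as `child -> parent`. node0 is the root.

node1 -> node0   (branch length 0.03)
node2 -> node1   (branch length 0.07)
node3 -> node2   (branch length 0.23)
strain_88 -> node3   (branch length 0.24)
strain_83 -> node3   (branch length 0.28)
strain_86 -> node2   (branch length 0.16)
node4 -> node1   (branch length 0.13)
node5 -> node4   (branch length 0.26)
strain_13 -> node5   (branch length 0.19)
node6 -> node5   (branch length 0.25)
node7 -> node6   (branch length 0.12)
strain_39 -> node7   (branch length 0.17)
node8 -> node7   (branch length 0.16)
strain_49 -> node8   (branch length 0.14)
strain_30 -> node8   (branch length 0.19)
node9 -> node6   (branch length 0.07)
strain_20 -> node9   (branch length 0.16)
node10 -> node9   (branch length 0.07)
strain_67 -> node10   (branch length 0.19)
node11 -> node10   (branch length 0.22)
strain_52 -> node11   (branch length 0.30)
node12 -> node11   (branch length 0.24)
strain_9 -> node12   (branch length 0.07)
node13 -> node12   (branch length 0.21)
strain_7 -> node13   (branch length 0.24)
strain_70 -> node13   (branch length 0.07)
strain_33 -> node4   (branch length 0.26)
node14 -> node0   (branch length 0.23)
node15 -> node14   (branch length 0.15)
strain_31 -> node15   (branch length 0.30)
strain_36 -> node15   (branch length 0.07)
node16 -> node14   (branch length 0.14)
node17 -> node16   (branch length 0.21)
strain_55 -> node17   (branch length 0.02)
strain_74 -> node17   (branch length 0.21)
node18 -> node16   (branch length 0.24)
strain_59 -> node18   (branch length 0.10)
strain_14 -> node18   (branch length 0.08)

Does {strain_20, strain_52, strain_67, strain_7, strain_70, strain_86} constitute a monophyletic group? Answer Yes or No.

The MRCA of the listed taxa subtends (((strain_88,strain_83),strain_86),((strain_13,((strain_39,(strain_49,strain_30)),(strain_20,(strain_67,(strain_52,(strain_9,(strain_7,strain_70))))))),strain_33)).
That clade also contains strain_13, strain_30, strain_33, strain_39, strain_49, strain_83, strain_88, strain_9, which are not in the proposed group, so the group is not monophyletic.

No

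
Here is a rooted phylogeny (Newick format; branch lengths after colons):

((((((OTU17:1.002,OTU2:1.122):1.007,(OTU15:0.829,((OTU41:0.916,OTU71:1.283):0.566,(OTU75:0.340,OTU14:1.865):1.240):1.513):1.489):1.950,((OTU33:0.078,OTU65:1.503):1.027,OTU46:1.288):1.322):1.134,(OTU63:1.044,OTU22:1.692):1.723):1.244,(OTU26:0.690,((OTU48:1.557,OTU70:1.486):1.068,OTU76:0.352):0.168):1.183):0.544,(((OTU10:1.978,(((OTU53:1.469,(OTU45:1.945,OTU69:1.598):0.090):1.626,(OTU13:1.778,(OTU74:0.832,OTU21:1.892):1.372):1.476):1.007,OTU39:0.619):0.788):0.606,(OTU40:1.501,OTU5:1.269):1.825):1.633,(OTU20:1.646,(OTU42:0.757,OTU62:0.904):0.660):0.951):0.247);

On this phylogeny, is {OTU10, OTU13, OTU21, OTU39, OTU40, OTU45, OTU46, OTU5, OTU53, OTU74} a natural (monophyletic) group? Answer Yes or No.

No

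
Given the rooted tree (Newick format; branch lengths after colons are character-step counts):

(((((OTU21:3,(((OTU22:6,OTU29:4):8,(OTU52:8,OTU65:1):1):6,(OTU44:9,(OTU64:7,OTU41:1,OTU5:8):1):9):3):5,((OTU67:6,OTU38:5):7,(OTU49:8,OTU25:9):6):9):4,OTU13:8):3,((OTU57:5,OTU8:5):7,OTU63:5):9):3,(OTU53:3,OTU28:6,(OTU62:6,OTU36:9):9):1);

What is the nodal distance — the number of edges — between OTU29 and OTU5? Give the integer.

6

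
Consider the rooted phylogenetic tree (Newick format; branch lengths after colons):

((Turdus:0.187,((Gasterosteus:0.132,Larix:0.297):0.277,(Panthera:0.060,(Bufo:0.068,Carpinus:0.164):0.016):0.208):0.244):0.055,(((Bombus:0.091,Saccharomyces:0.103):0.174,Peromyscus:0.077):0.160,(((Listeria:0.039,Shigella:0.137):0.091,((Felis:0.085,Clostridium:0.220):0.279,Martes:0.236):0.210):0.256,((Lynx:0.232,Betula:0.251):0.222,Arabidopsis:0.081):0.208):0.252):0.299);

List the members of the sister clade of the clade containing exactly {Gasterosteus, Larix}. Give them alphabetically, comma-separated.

The clade containing exactly {Gasterosteus, Larix} attaches to the tree at the node subtending ((Gasterosteus,Larix),(Panthera,(Bufo,Carpinus))).
The other lineage descending from that same node — the sister group — is (Panthera,(Bufo,Carpinus)); its 3 tips in alphabetical order are the answer.

Bufo, Carpinus, Panthera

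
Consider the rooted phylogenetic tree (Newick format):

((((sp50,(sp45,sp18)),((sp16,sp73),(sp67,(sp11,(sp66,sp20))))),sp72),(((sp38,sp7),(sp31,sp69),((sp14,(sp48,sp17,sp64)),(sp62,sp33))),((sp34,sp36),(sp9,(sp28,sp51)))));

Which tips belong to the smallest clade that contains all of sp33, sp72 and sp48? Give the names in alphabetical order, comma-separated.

Tracing sp33: it sits inside (sp62,sp33).
Tracing sp72: it sits inside (((sp50,(sp45,sp18)),((sp16,sp73),(sp67,(sp11,(sp66,sp20))))),sp72).
Tracing sp48: it sits inside (sp48,sp17,sp64).
The smallest clade enclosing all 3 is the whole tree (their MRCA is the root), so the answer is all 25 tips in alphabetical order.

sp11, sp14, sp16, sp17, sp18, sp20, sp28, sp31, sp33, sp34, sp36, sp38, sp45, sp48, sp50, sp51, sp62, sp64, sp66, sp67, sp69, sp7, sp72, sp73, sp9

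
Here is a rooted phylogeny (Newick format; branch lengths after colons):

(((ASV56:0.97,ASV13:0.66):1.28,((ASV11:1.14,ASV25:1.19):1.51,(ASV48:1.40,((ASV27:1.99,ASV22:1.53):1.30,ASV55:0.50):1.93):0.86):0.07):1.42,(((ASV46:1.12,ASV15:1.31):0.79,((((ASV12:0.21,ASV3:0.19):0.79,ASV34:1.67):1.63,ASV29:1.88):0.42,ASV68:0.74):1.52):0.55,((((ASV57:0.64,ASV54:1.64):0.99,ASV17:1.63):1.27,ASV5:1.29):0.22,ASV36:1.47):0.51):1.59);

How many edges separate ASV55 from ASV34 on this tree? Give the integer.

11

The MRCA of ASV55 and ASV34 is the root of the tree.
From ASV55 up to that node: 5 branches. From ASV34 up to the same node: 6 branches. Total: 5 + 6 = 11.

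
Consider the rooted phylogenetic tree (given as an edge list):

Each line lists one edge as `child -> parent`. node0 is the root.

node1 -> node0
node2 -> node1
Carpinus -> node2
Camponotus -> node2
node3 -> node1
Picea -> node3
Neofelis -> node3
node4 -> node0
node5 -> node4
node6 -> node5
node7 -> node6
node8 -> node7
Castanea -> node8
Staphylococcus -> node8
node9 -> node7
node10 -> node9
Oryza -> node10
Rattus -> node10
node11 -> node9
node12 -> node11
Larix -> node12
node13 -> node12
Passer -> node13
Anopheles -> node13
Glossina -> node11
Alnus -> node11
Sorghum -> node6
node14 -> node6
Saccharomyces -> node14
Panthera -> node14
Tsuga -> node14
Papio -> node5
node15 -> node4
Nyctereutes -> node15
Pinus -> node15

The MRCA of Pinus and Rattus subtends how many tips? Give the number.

16

The MRCA of Pinus and Rattus is the node subtending (((((Castanea,Staphylococcus),((Oryza,Rattus),((Larix,(Passer,Anopheles)),Glossina,Alnus))),Sorghum,(Saccharomyces,Panthera,Tsuga)),Papio),(Nyctereutes,Pinus)).
That clade contains 16 terminal taxa: Alnus, Anopheles, Castanea, Glossina, Larix, Nyctereutes, Oryza, Panthera, Papio, Passer, Pinus, Rattus, Saccharomyces, Sorghum, Staphylococcus, Tsuga.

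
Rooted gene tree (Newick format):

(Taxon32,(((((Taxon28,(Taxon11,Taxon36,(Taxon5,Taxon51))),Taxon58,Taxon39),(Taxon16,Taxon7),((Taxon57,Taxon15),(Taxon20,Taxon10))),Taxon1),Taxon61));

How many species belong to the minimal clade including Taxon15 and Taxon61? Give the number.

The MRCA of Taxon15 and Taxon61 is the node subtending (((((Taxon28,(Taxon11,Taxon36,(Taxon5,Taxon51))),Taxon58,Taxon39),(Taxon16,Taxon7),((Taxon57,Taxon15),(Taxon20,Taxon10))),Taxon1),Taxon61).
That clade contains 15 terminal taxa: Taxon1, Taxon10, Taxon11, Taxon15, Taxon16, Taxon20, Taxon28, Taxon36, Taxon39, Taxon5, Taxon51, Taxon57, Taxon58, Taxon61, Taxon7.

15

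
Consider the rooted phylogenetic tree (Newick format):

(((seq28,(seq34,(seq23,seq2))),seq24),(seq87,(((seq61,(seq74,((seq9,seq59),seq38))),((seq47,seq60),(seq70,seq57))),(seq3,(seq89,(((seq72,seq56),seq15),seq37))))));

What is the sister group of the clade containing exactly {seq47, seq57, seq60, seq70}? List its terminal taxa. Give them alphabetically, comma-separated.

seq38, seq59, seq61, seq74, seq9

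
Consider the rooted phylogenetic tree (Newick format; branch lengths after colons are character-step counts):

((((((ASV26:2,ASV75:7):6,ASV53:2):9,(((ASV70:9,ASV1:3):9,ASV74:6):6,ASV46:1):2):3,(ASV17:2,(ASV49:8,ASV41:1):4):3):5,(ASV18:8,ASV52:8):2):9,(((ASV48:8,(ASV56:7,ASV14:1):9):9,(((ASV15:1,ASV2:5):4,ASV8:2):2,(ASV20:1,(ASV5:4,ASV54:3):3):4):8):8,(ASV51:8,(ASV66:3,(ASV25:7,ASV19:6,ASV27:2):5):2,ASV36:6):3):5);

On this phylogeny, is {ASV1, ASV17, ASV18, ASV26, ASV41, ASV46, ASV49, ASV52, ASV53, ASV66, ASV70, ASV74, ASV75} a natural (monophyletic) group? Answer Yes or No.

No

The MRCA of the listed taxa is the root, so the smallest clade containing them is the whole tree.
That clade also contains ASV14, ASV15, ASV19, ASV2, ASV20, ASV25, ASV27, ASV36, ASV48, ASV5, ASV51, ASV54, ASV56, ASV8, which are not in the proposed group, so the group is not monophyletic.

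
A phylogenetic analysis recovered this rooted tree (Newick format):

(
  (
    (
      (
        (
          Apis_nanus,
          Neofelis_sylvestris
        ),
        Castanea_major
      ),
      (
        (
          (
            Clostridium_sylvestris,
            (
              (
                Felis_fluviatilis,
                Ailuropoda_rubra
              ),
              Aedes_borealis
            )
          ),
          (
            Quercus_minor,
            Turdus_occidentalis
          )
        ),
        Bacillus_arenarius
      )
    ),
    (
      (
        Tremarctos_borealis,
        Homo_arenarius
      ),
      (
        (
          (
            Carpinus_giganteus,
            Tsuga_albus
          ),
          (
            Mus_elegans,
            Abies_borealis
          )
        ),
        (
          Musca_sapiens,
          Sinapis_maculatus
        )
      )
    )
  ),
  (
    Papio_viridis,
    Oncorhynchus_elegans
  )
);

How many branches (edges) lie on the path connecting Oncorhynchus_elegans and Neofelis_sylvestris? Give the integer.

7

The MRCA of Oncorhynchus_elegans and Neofelis_sylvestris is the root of the tree.
From Oncorhynchus_elegans up to that node: 2 branches. From Neofelis_sylvestris up to the same node: 5 branches. Total: 2 + 5 = 7.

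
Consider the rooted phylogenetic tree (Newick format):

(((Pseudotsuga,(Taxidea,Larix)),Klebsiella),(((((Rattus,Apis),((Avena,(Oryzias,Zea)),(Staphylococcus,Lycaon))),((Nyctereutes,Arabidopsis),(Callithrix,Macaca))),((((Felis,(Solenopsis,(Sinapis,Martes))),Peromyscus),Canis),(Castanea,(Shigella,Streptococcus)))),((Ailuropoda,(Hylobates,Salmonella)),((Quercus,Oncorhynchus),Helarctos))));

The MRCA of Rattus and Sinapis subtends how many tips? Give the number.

20

The MRCA of Rattus and Sinapis is the node subtending ((((Rattus,Apis),((Avena,(Oryzias,Zea)),(Staphylococcus,Lycaon))),((Nyctereutes,Arabidopsis),(Callithrix,Macaca))),((((Felis,(Solenopsis,(Sinapis,Martes))),Peromyscus),Canis),(Castanea,(Shigella,Streptococcus)))).
That clade contains 20 terminal taxa: Apis, Arabidopsis, Avena, Callithrix, Canis, Castanea, Felis, Lycaon, Macaca, Martes, Nyctereutes, Oryzias, Peromyscus, Rattus, Shigella, Sinapis, Solenopsis, Staphylococcus, Streptococcus, Zea.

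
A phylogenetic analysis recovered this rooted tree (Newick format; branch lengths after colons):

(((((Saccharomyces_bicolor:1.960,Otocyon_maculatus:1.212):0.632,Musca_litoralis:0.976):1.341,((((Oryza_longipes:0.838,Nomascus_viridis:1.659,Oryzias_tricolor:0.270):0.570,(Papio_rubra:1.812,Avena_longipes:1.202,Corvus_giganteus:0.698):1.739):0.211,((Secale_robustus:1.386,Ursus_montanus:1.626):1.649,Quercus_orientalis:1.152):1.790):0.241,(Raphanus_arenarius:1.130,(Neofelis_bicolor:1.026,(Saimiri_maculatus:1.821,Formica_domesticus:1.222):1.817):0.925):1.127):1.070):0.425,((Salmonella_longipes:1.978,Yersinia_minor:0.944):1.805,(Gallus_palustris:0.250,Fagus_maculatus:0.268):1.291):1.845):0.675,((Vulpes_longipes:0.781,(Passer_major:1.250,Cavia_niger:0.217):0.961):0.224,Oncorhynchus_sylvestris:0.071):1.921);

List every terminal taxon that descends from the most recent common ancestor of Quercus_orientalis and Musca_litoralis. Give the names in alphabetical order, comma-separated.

Tracing Quercus_orientalis: it sits inside ((Secale_robustus,Ursus_montanus),Quercus_orientalis).
Tracing Musca_litoralis: it sits inside ((Saccharomyces_bicolor,Otocyon_maculatus),Musca_litoralis).
The smallest clade enclosing both is (((Saccharomyces_bicolor,Otocyon_maculatus),Musca_litoralis),((((Oryza_longipes,Nomascus_viridis,Oryzias_tricolor),(Papio_rubra,Avena_longipes,Corvus_giganteus)),((Secale_robustus,Ursus_montanus),Quercus_orientalis)),(Raphanus_arenarius,(Neofelis_bicolor,(Saimiri_maculatus,Formica_domesticus))))); the answer is its 16 terminal taxa in alphabetical order.

Avena_longipes, Corvus_giganteus, Formica_domesticus, Musca_litoralis, Neofelis_bicolor, Nomascus_viridis, Oryza_longipes, Oryzias_tricolor, Otocyon_maculatus, Papio_rubra, Quercus_orientalis, Raphanus_arenarius, Saccharomyces_bicolor, Saimiri_maculatus, Secale_robustus, Ursus_montanus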